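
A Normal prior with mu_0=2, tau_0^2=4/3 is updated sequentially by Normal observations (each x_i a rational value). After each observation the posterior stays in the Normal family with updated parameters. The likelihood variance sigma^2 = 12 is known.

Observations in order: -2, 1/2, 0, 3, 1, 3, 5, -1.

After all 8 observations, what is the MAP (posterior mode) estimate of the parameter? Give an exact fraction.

55/34

obs 1: x=-2 → posterior Normal(8/5, 6/5)
obs 2: x=1/2 → posterior Normal(3/2, 12/11)
obs 3: x=0 → posterior Normal(11/8, 1)
obs 4: x=3 → posterior Normal(3/2, 12/13)
obs 5: x=1 → posterior Normal(41/28, 6/7)
obs 6: x=3 → posterior Normal(47/30, 4/5)
obs 7: x=5 → posterior Normal(57/32, 3/4)
obs 8: x=-1 → posterior Normal(55/34, 12/17)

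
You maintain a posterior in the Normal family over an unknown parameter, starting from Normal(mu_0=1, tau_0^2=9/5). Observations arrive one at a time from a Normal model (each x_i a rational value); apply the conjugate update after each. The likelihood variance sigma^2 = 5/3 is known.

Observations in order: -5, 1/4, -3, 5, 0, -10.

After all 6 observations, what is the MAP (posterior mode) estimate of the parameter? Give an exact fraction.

obs 1: x=-5 → posterior Normal(-55/26, 45/52)
obs 2: x=1/4 → posterior Normal(-413/316, 45/79)
obs 3: x=-3 → posterior Normal(-737/424, 45/106)
obs 4: x=5 → posterior Normal(-197/532, 45/133)
obs 5: x=0 → posterior Normal(-197/640, 9/32)
obs 6: x=-10 → posterior Normal(-1277/748, 45/187)

-1277/748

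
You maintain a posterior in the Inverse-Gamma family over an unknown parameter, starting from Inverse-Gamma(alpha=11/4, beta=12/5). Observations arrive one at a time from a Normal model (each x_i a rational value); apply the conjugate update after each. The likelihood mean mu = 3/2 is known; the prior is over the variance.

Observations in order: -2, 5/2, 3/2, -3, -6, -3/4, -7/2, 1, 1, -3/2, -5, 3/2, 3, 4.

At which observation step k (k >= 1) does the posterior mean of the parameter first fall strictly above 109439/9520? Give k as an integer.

k = 7

obs 1: x=-2 → posterior Inverse-Gamma(13/4, 341/40)
obs 2: x=5/2 → posterior Inverse-Gamma(15/4, 361/40)
obs 3: x=3/2 → posterior Inverse-Gamma(17/4, 361/40)
obs 4: x=-3 → posterior Inverse-Gamma(19/4, 383/20)
obs 5: x=-6 → posterior Inverse-Gamma(21/4, 1891/40)
obs 6: x=-3/4 → posterior Inverse-Gamma(23/4, 7969/160)
obs 7: x=-7/2 → posterior Inverse-Gamma(25/4, 9969/160)
obs 8: x=1 → posterior Inverse-Gamma(27/4, 9989/160)
obs 9: x=1 → posterior Inverse-Gamma(29/4, 10009/160)
obs 10: x=-3/2 → posterior Inverse-Gamma(31/4, 10729/160)
obs 11: x=-5 → posterior Inverse-Gamma(33/4, 14109/160)
obs 12: x=3/2 → posterior Inverse-Gamma(35/4, 14109/160)
obs 13: x=3 → posterior Inverse-Gamma(37/4, 14289/160)
obs 14: x=4 → posterior Inverse-Gamma(39/4, 14789/160)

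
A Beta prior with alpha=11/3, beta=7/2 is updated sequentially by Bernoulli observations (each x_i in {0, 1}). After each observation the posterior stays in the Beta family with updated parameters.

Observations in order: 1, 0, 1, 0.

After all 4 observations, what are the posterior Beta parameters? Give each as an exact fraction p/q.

obs 1: x=1 → posterior Beta(14/3, 7/2)
obs 2: x=0 → posterior Beta(14/3, 9/2)
obs 3: x=1 → posterior Beta(17/3, 9/2)
obs 4: x=0 → posterior Beta(17/3, 11/2)

alpha=17/3, beta=11/2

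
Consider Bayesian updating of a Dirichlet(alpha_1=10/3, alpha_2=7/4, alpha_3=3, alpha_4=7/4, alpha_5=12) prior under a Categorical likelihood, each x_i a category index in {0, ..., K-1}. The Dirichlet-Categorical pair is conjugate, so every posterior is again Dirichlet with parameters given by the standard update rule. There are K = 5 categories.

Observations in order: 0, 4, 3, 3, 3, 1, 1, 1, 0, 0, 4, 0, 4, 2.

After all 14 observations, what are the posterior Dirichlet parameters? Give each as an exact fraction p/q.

alpha_1=22/3, alpha_2=19/4, alpha_3=4, alpha_4=19/4, alpha_5=15

obs 1: x=0 → posterior Dirichlet(13/3, 7/4, 3, 7/4, 12)
obs 2: x=4 → posterior Dirichlet(13/3, 7/4, 3, 7/4, 13)
obs 3: x=3 → posterior Dirichlet(13/3, 7/4, 3, 11/4, 13)
obs 4: x=3 → posterior Dirichlet(13/3, 7/4, 3, 15/4, 13)
obs 5: x=3 → posterior Dirichlet(13/3, 7/4, 3, 19/4, 13)
obs 6: x=1 → posterior Dirichlet(13/3, 11/4, 3, 19/4, 13)
obs 7: x=1 → posterior Dirichlet(13/3, 15/4, 3, 19/4, 13)
obs 8: x=1 → posterior Dirichlet(13/3, 19/4, 3, 19/4, 13)
obs 9: x=0 → posterior Dirichlet(16/3, 19/4, 3, 19/4, 13)
obs 10: x=0 → posterior Dirichlet(19/3, 19/4, 3, 19/4, 13)
obs 11: x=4 → posterior Dirichlet(19/3, 19/4, 3, 19/4, 14)
obs 12: x=0 → posterior Dirichlet(22/3, 19/4, 3, 19/4, 14)
obs 13: x=4 → posterior Dirichlet(22/3, 19/4, 3, 19/4, 15)
obs 14: x=2 → posterior Dirichlet(22/3, 19/4, 4, 19/4, 15)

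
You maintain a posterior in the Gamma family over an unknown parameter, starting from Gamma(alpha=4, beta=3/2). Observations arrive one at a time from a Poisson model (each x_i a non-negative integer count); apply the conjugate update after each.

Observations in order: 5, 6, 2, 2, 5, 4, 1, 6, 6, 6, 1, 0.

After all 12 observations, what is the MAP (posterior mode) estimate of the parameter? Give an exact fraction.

obs 1: x=5 → posterior Gamma(9, 5/2)
obs 2: x=6 → posterior Gamma(15, 7/2)
obs 3: x=2 → posterior Gamma(17, 9/2)
obs 4: x=2 → posterior Gamma(19, 11/2)
obs 5: x=5 → posterior Gamma(24, 13/2)
obs 6: x=4 → posterior Gamma(28, 15/2)
obs 7: x=1 → posterior Gamma(29, 17/2)
obs 8: x=6 → posterior Gamma(35, 19/2)
obs 9: x=6 → posterior Gamma(41, 21/2)
obs 10: x=6 → posterior Gamma(47, 23/2)
obs 11: x=1 → posterior Gamma(48, 25/2)
obs 12: x=0 → posterior Gamma(48, 27/2)

94/27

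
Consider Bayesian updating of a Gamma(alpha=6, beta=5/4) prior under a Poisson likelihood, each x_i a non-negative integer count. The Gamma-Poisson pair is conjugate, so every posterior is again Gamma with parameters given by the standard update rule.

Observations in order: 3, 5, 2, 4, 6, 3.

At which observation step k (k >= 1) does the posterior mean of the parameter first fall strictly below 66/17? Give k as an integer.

k = 3

obs 1: x=3 → posterior Gamma(9, 9/4)
obs 2: x=5 → posterior Gamma(14, 13/4)
obs 3: x=2 → posterior Gamma(16, 17/4)
obs 4: x=4 → posterior Gamma(20, 21/4)
obs 5: x=6 → posterior Gamma(26, 25/4)
obs 6: x=3 → posterior Gamma(29, 29/4)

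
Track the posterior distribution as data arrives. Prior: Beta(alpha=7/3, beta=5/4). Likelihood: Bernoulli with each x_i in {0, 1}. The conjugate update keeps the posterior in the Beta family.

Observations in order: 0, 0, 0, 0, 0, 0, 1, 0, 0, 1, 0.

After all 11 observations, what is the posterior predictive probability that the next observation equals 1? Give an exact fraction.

obs 1: x=0 → posterior Beta(7/3, 9/4)
obs 2: x=0 → posterior Beta(7/3, 13/4)
obs 3: x=0 → posterior Beta(7/3, 17/4)
obs 4: x=0 → posterior Beta(7/3, 21/4)
obs 5: x=0 → posterior Beta(7/3, 25/4)
obs 6: x=0 → posterior Beta(7/3, 29/4)
obs 7: x=1 → posterior Beta(10/3, 29/4)
obs 8: x=0 → posterior Beta(10/3, 33/4)
obs 9: x=0 → posterior Beta(10/3, 37/4)
obs 10: x=1 → posterior Beta(13/3, 37/4)
obs 11: x=0 → posterior Beta(13/3, 41/4)

52/175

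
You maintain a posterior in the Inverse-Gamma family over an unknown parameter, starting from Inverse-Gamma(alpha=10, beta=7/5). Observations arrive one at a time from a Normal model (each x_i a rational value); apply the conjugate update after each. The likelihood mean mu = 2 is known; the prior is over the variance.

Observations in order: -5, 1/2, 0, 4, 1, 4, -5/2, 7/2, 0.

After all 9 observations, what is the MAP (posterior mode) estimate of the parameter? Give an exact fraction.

obs 1: x=-5 → posterior Inverse-Gamma(21/2, 259/10)
obs 2: x=1/2 → posterior Inverse-Gamma(11, 1081/40)
obs 3: x=0 → posterior Inverse-Gamma(23/2, 1161/40)
obs 4: x=4 → posterior Inverse-Gamma(12, 1241/40)
obs 5: x=1 → posterior Inverse-Gamma(25/2, 1261/40)
obs 6: x=4 → posterior Inverse-Gamma(13, 1341/40)
obs 7: x=-5/2 → posterior Inverse-Gamma(27/2, 873/20)
obs 8: x=7/2 → posterior Inverse-Gamma(14, 1791/40)
obs 9: x=0 → posterior Inverse-Gamma(29/2, 1871/40)

1871/620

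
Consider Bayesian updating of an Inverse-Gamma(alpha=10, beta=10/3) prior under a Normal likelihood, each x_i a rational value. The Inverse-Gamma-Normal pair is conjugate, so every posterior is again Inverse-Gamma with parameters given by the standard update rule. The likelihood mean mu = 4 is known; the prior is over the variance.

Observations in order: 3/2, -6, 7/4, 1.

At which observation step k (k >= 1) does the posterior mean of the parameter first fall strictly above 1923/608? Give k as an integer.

obs 1: x=3/2 → posterior Inverse-Gamma(21/2, 155/24)
obs 2: x=-6 → posterior Inverse-Gamma(11, 1355/24)
obs 3: x=7/4 → posterior Inverse-Gamma(23/2, 5663/96)
obs 4: x=1 → posterior Inverse-Gamma(12, 6095/96)

k = 2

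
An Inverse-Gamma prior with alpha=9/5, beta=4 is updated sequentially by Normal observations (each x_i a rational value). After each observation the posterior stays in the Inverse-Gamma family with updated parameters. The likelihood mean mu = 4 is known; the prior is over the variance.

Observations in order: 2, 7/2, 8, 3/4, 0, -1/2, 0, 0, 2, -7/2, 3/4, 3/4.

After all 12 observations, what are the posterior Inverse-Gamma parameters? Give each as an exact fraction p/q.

alpha=39/5, beta=3015/32

obs 1: x=2 → posterior Inverse-Gamma(23/10, 6)
obs 2: x=7/2 → posterior Inverse-Gamma(14/5, 49/8)
obs 3: x=8 → posterior Inverse-Gamma(33/10, 113/8)
obs 4: x=3/4 → posterior Inverse-Gamma(19/5, 621/32)
obs 5: x=0 → posterior Inverse-Gamma(43/10, 877/32)
obs 6: x=-1/2 → posterior Inverse-Gamma(24/5, 1201/32)
obs 7: x=0 → posterior Inverse-Gamma(53/10, 1457/32)
obs 8: x=0 → posterior Inverse-Gamma(29/5, 1713/32)
obs 9: x=2 → posterior Inverse-Gamma(63/10, 1777/32)
obs 10: x=-7/2 → posterior Inverse-Gamma(34/5, 2677/32)
obs 11: x=3/4 → posterior Inverse-Gamma(73/10, 1423/16)
obs 12: x=3/4 → posterior Inverse-Gamma(39/5, 3015/32)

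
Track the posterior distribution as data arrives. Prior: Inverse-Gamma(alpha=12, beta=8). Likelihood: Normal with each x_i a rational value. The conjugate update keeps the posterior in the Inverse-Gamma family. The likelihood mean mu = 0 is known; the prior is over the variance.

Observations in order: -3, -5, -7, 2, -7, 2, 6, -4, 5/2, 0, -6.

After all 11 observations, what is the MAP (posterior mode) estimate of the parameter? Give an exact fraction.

obs 1: x=-3 → posterior Inverse-Gamma(25/2, 25/2)
obs 2: x=-5 → posterior Inverse-Gamma(13, 25)
obs 3: x=-7 → posterior Inverse-Gamma(27/2, 99/2)
obs 4: x=2 → posterior Inverse-Gamma(14, 103/2)
obs 5: x=-7 → posterior Inverse-Gamma(29/2, 76)
obs 6: x=2 → posterior Inverse-Gamma(15, 78)
obs 7: x=6 → posterior Inverse-Gamma(31/2, 96)
obs 8: x=-4 → posterior Inverse-Gamma(16, 104)
obs 9: x=5/2 → posterior Inverse-Gamma(33/2, 857/8)
obs 10: x=0 → posterior Inverse-Gamma(17, 857/8)
obs 11: x=-6 → posterior Inverse-Gamma(35/2, 1001/8)

1001/148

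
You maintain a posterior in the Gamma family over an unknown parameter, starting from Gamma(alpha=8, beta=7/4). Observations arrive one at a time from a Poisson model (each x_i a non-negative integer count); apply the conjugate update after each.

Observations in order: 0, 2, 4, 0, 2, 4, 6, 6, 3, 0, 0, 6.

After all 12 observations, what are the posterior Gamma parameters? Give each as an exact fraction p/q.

alpha=41, beta=55/4

obs 1: x=0 → posterior Gamma(8, 11/4)
obs 2: x=2 → posterior Gamma(10, 15/4)
obs 3: x=4 → posterior Gamma(14, 19/4)
obs 4: x=0 → posterior Gamma(14, 23/4)
obs 5: x=2 → posterior Gamma(16, 27/4)
obs 6: x=4 → posterior Gamma(20, 31/4)
obs 7: x=6 → posterior Gamma(26, 35/4)
obs 8: x=6 → posterior Gamma(32, 39/4)
obs 9: x=3 → posterior Gamma(35, 43/4)
obs 10: x=0 → posterior Gamma(35, 47/4)
obs 11: x=0 → posterior Gamma(35, 51/4)
obs 12: x=6 → posterior Gamma(41, 55/4)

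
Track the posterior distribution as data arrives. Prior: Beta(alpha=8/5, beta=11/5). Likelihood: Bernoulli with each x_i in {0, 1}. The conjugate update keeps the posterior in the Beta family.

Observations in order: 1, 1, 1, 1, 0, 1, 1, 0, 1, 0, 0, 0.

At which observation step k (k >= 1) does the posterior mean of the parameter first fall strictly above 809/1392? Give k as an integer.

obs 1: x=1 → posterior Beta(13/5, 11/5)
obs 2: x=1 → posterior Beta(18/5, 11/5)
obs 3: x=1 → posterior Beta(23/5, 11/5)
obs 4: x=1 → posterior Beta(28/5, 11/5)
obs 5: x=0 → posterior Beta(28/5, 16/5)
obs 6: x=1 → posterior Beta(33/5, 16/5)
obs 7: x=1 → posterior Beta(38/5, 16/5)
obs 8: x=0 → posterior Beta(38/5, 21/5)
obs 9: x=1 → posterior Beta(43/5, 21/5)
obs 10: x=0 → posterior Beta(43/5, 26/5)
obs 11: x=0 → posterior Beta(43/5, 31/5)
obs 12: x=0 → posterior Beta(43/5, 36/5)

k = 2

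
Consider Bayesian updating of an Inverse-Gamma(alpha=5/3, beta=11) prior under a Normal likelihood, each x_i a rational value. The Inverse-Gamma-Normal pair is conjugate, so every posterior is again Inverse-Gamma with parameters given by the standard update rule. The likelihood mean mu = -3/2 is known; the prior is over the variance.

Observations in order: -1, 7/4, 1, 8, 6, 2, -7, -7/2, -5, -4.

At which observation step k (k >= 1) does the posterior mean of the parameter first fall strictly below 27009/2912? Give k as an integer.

k = 3

obs 1: x=-1 → posterior Inverse-Gamma(13/6, 89/8)
obs 2: x=7/4 → posterior Inverse-Gamma(8/3, 525/32)
obs 3: x=1 → posterior Inverse-Gamma(19/6, 625/32)
obs 4: x=8 → posterior Inverse-Gamma(11/3, 2069/32)
obs 5: x=6 → posterior Inverse-Gamma(25/6, 2969/32)
obs 6: x=2 → posterior Inverse-Gamma(14/3, 3165/32)
obs 7: x=-7 → posterior Inverse-Gamma(31/6, 3649/32)
obs 8: x=-7/2 → posterior Inverse-Gamma(17/3, 3713/32)
obs 9: x=-5 → posterior Inverse-Gamma(37/6, 3909/32)
obs 10: x=-4 → posterior Inverse-Gamma(20/3, 4009/32)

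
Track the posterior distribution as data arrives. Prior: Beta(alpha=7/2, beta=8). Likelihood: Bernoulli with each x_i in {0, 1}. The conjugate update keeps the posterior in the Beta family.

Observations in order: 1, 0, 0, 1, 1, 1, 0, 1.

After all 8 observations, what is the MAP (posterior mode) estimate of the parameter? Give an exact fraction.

obs 1: x=1 → posterior Beta(9/2, 8)
obs 2: x=0 → posterior Beta(9/2, 9)
obs 3: x=0 → posterior Beta(9/2, 10)
obs 4: x=1 → posterior Beta(11/2, 10)
obs 5: x=1 → posterior Beta(13/2, 10)
obs 6: x=1 → posterior Beta(15/2, 10)
obs 7: x=0 → posterior Beta(15/2, 11)
obs 8: x=1 → posterior Beta(17/2, 11)

3/7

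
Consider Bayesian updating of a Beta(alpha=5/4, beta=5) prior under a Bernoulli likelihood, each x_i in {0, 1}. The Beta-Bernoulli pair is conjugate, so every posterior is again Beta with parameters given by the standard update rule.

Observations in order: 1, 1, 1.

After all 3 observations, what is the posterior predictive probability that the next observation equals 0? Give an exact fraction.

obs 1: x=1 → posterior Beta(9/4, 5)
obs 2: x=1 → posterior Beta(13/4, 5)
obs 3: x=1 → posterior Beta(17/4, 5)

20/37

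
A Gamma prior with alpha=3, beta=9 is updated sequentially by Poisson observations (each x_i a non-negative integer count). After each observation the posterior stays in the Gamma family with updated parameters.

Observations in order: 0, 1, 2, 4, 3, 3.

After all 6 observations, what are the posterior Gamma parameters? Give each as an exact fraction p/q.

alpha=16, beta=15

obs 1: x=0 → posterior Gamma(3, 10)
obs 2: x=1 → posterior Gamma(4, 11)
obs 3: x=2 → posterior Gamma(6, 12)
obs 4: x=4 → posterior Gamma(10, 13)
obs 5: x=3 → posterior Gamma(13, 14)
obs 6: x=3 → posterior Gamma(16, 15)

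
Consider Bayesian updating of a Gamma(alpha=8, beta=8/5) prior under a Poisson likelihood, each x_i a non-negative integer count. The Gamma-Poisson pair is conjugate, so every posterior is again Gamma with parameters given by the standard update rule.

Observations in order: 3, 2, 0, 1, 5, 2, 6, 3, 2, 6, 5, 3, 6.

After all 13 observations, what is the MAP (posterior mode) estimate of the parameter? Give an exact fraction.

255/73

obs 1: x=3 → posterior Gamma(11, 13/5)
obs 2: x=2 → posterior Gamma(13, 18/5)
obs 3: x=0 → posterior Gamma(13, 23/5)
obs 4: x=1 → posterior Gamma(14, 28/5)
obs 5: x=5 → posterior Gamma(19, 33/5)
obs 6: x=2 → posterior Gamma(21, 38/5)
obs 7: x=6 → posterior Gamma(27, 43/5)
obs 8: x=3 → posterior Gamma(30, 48/5)
obs 9: x=2 → posterior Gamma(32, 53/5)
obs 10: x=6 → posterior Gamma(38, 58/5)
obs 11: x=5 → posterior Gamma(43, 63/5)
obs 12: x=3 → posterior Gamma(46, 68/5)
obs 13: x=6 → posterior Gamma(52, 73/5)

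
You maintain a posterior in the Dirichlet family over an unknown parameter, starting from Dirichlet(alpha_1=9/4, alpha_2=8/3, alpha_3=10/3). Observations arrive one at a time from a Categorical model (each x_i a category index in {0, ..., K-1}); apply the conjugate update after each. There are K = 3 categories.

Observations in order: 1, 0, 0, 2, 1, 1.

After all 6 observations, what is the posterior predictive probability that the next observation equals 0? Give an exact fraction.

17/57

obs 1: x=1 → posterior Dirichlet(9/4, 11/3, 10/3)
obs 2: x=0 → posterior Dirichlet(13/4, 11/3, 10/3)
obs 3: x=0 → posterior Dirichlet(17/4, 11/3, 10/3)
obs 4: x=2 → posterior Dirichlet(17/4, 11/3, 13/3)
obs 5: x=1 → posterior Dirichlet(17/4, 14/3, 13/3)
obs 6: x=1 → posterior Dirichlet(17/4, 17/3, 13/3)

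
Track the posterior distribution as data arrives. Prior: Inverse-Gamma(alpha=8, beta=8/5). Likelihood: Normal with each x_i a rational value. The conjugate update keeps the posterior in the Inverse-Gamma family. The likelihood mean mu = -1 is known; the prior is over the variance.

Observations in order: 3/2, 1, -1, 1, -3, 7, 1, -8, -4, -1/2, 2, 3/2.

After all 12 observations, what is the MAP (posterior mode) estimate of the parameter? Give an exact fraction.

obs 1: x=3/2 → posterior Inverse-Gamma(17/2, 189/40)
obs 2: x=1 → posterior Inverse-Gamma(9, 269/40)
obs 3: x=-1 → posterior Inverse-Gamma(19/2, 269/40)
obs 4: x=1 → posterior Inverse-Gamma(10, 349/40)
obs 5: x=-3 → posterior Inverse-Gamma(21/2, 429/40)
obs 6: x=7 → posterior Inverse-Gamma(11, 1709/40)
obs 7: x=1 → posterior Inverse-Gamma(23/2, 1789/40)
obs 8: x=-8 → posterior Inverse-Gamma(12, 2769/40)
obs 9: x=-4 → posterior Inverse-Gamma(25/2, 2949/40)
obs 10: x=-1/2 → posterior Inverse-Gamma(13, 1477/20)
obs 11: x=2 → posterior Inverse-Gamma(27/2, 1567/20)
obs 12: x=3/2 → posterior Inverse-Gamma(14, 3259/40)

3259/600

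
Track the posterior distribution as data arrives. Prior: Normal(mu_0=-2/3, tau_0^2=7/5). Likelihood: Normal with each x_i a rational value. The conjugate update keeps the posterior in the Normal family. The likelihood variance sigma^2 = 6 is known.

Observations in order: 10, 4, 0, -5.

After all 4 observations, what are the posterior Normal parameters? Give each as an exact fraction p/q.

mu_0=43/58, tau_0^2=21/29

obs 1: x=10 → posterior Normal(50/37, 42/37)
obs 2: x=4 → posterior Normal(39/22, 21/22)
obs 3: x=0 → posterior Normal(26/17, 14/17)
obs 4: x=-5 → posterior Normal(43/58, 21/29)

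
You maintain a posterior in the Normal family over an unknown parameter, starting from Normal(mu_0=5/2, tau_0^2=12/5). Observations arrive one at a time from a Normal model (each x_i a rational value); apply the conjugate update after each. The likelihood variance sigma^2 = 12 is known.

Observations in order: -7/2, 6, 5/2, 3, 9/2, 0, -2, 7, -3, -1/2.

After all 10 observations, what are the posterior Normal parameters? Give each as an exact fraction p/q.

obs 1: x=-7/2 → posterior Normal(3/2, 2)
obs 2: x=6 → posterior Normal(15/7, 12/7)
obs 3: x=5/2 → posterior Normal(35/16, 3/2)
obs 4: x=3 → posterior Normal(41/18, 4/3)
obs 5: x=9/2 → posterior Normal(5/2, 6/5)
obs 6: x=0 → posterior Normal(25/11, 12/11)
obs 7: x=-2 → posterior Normal(23/12, 1)
obs 8: x=7 → posterior Normal(30/13, 12/13)
obs 9: x=-3 → posterior Normal(27/14, 6/7)
obs 10: x=-1/2 → posterior Normal(53/30, 4/5)

mu_0=53/30, tau_0^2=4/5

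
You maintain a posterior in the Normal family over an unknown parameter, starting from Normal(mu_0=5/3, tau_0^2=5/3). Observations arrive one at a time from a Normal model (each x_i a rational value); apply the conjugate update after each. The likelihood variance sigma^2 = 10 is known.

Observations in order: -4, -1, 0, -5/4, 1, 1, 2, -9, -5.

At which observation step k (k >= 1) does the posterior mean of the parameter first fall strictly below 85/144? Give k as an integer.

obs 1: x=-4 → posterior Normal(6/7, 10/7)
obs 2: x=-1 → posterior Normal(5/8, 5/4)
obs 3: x=0 → posterior Normal(5/9, 10/9)
obs 4: x=-5/4 → posterior Normal(3/8, 1)
obs 5: x=1 → posterior Normal(19/44, 10/11)
obs 6: x=1 → posterior Normal(23/48, 5/6)
obs 7: x=2 → posterior Normal(31/52, 10/13)
obs 8: x=-9 → posterior Normal(-5/56, 5/7)
obs 9: x=-5 → posterior Normal(-5/12, 2/3)

k = 3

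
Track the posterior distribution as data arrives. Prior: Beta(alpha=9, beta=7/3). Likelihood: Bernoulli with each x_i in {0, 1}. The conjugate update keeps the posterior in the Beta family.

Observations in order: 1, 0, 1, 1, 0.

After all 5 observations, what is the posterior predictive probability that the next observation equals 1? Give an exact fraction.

36/49

obs 1: x=1 → posterior Beta(10, 7/3)
obs 2: x=0 → posterior Beta(10, 10/3)
obs 3: x=1 → posterior Beta(11, 10/3)
obs 4: x=1 → posterior Beta(12, 10/3)
obs 5: x=0 → posterior Beta(12, 13/3)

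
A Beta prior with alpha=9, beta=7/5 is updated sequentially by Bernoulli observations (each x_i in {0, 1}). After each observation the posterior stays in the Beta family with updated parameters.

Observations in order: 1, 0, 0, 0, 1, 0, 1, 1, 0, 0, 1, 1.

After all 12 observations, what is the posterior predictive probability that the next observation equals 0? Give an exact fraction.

37/112

obs 1: x=1 → posterior Beta(10, 7/5)
obs 2: x=0 → posterior Beta(10, 12/5)
obs 3: x=0 → posterior Beta(10, 17/5)
obs 4: x=0 → posterior Beta(10, 22/5)
obs 5: x=1 → posterior Beta(11, 22/5)
obs 6: x=0 → posterior Beta(11, 27/5)
obs 7: x=1 → posterior Beta(12, 27/5)
obs 8: x=1 → posterior Beta(13, 27/5)
obs 9: x=0 → posterior Beta(13, 32/5)
obs 10: x=0 → posterior Beta(13, 37/5)
obs 11: x=1 → posterior Beta(14, 37/5)
obs 12: x=1 → posterior Beta(15, 37/5)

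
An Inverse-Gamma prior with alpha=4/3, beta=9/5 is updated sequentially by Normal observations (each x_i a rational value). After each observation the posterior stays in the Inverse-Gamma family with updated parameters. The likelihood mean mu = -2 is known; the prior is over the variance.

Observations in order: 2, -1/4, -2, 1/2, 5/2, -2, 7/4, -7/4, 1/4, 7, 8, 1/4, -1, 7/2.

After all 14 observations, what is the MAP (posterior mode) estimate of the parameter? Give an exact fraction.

obs 1: x=2 → posterior Inverse-Gamma(11/6, 49/5)
obs 2: x=-1/4 → posterior Inverse-Gamma(7/3, 1813/160)
obs 3: x=-2 → posterior Inverse-Gamma(17/6, 1813/160)
obs 4: x=1/2 → posterior Inverse-Gamma(10/3, 2313/160)
obs 5: x=5/2 → posterior Inverse-Gamma(23/6, 3933/160)
obs 6: x=-2 → posterior Inverse-Gamma(13/3, 3933/160)
obs 7: x=7/4 → posterior Inverse-Gamma(29/6, 2529/80)
obs 8: x=-7/4 → posterior Inverse-Gamma(16/3, 5063/160)
obs 9: x=1/4 → posterior Inverse-Gamma(35/6, 1367/40)
obs 10: x=7 → posterior Inverse-Gamma(19/3, 2987/40)
obs 11: x=8 → posterior Inverse-Gamma(41/6, 4987/40)
obs 12: x=1/4 → posterior Inverse-Gamma(22/3, 20353/160)
obs 13: x=-1 → posterior Inverse-Gamma(47/6, 20433/160)
obs 14: x=7/2 → posterior Inverse-Gamma(25/3, 22853/160)

68559/4480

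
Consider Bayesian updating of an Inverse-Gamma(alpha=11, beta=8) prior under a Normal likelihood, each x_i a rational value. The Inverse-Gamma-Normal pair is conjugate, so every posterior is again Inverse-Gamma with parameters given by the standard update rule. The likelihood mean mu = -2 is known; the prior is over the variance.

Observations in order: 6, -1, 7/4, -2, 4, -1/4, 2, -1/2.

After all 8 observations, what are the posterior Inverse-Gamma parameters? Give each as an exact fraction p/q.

alpha=15, beta=1219/16

obs 1: x=6 → posterior Inverse-Gamma(23/2, 40)
obs 2: x=-1 → posterior Inverse-Gamma(12, 81/2)
obs 3: x=7/4 → posterior Inverse-Gamma(25/2, 1521/32)
obs 4: x=-2 → posterior Inverse-Gamma(13, 1521/32)
obs 5: x=4 → posterior Inverse-Gamma(27/2, 2097/32)
obs 6: x=-1/4 → posterior Inverse-Gamma(14, 1073/16)
obs 7: x=2 → posterior Inverse-Gamma(29/2, 1201/16)
obs 8: x=-1/2 → posterior Inverse-Gamma(15, 1219/16)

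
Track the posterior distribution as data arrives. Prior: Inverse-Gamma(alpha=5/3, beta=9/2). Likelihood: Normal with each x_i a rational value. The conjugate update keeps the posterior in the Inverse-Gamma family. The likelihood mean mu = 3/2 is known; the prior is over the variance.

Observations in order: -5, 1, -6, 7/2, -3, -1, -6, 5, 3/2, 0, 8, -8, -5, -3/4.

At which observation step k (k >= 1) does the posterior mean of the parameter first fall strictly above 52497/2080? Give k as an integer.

obs 1: x=-5 → posterior Inverse-Gamma(13/6, 205/8)
obs 2: x=1 → posterior Inverse-Gamma(8/3, 103/4)
obs 3: x=-6 → posterior Inverse-Gamma(19/6, 431/8)
obs 4: x=7/2 → posterior Inverse-Gamma(11/3, 447/8)
obs 5: x=-3 → posterior Inverse-Gamma(25/6, 66)
obs 6: x=-1 → posterior Inverse-Gamma(14/3, 553/8)
obs 7: x=-6 → posterior Inverse-Gamma(31/6, 389/4)
obs 8: x=5 → posterior Inverse-Gamma(17/3, 827/8)
obs 9: x=3/2 → posterior Inverse-Gamma(37/6, 827/8)
obs 10: x=0 → posterior Inverse-Gamma(20/3, 209/2)
obs 11: x=8 → posterior Inverse-Gamma(43/6, 1005/8)
obs 12: x=-8 → posterior Inverse-Gamma(23/3, 683/4)
obs 13: x=-5 → posterior Inverse-Gamma(49/6, 1535/8)
obs 14: x=-3/4 → posterior Inverse-Gamma(26/3, 6221/32)

k = 12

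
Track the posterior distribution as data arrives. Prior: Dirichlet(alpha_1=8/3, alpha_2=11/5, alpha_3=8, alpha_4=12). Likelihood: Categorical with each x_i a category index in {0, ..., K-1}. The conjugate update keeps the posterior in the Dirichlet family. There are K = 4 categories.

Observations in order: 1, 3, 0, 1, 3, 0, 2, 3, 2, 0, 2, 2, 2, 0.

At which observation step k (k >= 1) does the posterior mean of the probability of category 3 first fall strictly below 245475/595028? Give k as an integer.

obs 1: x=1 → posterior Dirichlet(8/3, 16/5, 8, 12)
obs 2: x=3 → posterior Dirichlet(8/3, 16/5, 8, 13)
obs 3: x=0 → posterior Dirichlet(11/3, 16/5, 8, 13)
obs 4: x=1 → posterior Dirichlet(11/3, 21/5, 8, 13)
obs 5: x=3 → posterior Dirichlet(11/3, 21/5, 8, 14)
obs 6: x=0 → posterior Dirichlet(14/3, 21/5, 8, 14)
obs 7: x=2 → posterior Dirichlet(14/3, 21/5, 9, 14)
obs 8: x=3 → posterior Dirichlet(14/3, 21/5, 9, 15)
obs 9: x=2 → posterior Dirichlet(14/3, 21/5, 10, 15)
obs 10: x=0 → posterior Dirichlet(17/3, 21/5, 10, 15)
obs 11: x=2 → posterior Dirichlet(17/3, 21/5, 11, 15)
obs 12: x=2 → posterior Dirichlet(17/3, 21/5, 12, 15)
obs 13: x=2 → posterior Dirichlet(17/3, 21/5, 13, 15)
obs 14: x=0 → posterior Dirichlet(20/3, 21/5, 13, 15)

k = 12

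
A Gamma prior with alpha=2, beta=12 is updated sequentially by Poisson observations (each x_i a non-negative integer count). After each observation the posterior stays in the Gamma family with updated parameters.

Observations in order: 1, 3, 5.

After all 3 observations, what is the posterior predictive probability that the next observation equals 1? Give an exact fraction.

95147314453125/281474976710656

obs 1: x=1 → posterior Gamma(3, 13)
obs 2: x=3 → posterior Gamma(6, 14)
obs 3: x=5 → posterior Gamma(11, 15)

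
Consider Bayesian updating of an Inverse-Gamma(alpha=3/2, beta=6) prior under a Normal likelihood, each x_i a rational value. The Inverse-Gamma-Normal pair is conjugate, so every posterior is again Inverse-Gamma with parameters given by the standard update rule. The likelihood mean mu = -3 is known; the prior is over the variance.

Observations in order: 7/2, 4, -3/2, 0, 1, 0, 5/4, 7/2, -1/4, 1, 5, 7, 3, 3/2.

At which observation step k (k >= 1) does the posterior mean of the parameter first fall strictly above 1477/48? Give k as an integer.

obs 1: x=7/2 → posterior Inverse-Gamma(2, 217/8)
obs 2: x=4 → posterior Inverse-Gamma(5/2, 413/8)
obs 3: x=-3/2 → posterior Inverse-Gamma(3, 211/4)
obs 4: x=0 → posterior Inverse-Gamma(7/2, 229/4)
obs 5: x=1 → posterior Inverse-Gamma(4, 261/4)
obs 6: x=0 → posterior Inverse-Gamma(9/2, 279/4)
obs 7: x=5/4 → posterior Inverse-Gamma(5, 2521/32)
obs 8: x=7/2 → posterior Inverse-Gamma(11/2, 3197/32)
obs 9: x=-1/4 → posterior Inverse-Gamma(6, 1659/16)
obs 10: x=1 → posterior Inverse-Gamma(13/2, 1787/16)
obs 11: x=5 → posterior Inverse-Gamma(7, 2299/16)
obs 12: x=7 → posterior Inverse-Gamma(15/2, 3099/16)
obs 13: x=3 → posterior Inverse-Gamma(8, 3387/16)
obs 14: x=3/2 → posterior Inverse-Gamma(17/2, 3549/16)

k = 2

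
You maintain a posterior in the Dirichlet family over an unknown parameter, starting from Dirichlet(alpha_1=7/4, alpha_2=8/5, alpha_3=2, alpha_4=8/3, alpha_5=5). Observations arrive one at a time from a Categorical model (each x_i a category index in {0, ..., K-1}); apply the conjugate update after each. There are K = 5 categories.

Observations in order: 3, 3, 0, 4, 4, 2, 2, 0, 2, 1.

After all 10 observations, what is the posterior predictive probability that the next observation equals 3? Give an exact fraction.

obs 1: x=3 → posterior Dirichlet(7/4, 8/5, 2, 11/3, 5)
obs 2: x=3 → posterior Dirichlet(7/4, 8/5, 2, 14/3, 5)
obs 3: x=0 → posterior Dirichlet(11/4, 8/5, 2, 14/3, 5)
obs 4: x=4 → posterior Dirichlet(11/4, 8/5, 2, 14/3, 6)
obs 5: x=4 → posterior Dirichlet(11/4, 8/5, 2, 14/3, 7)
obs 6: x=2 → posterior Dirichlet(11/4, 8/5, 3, 14/3, 7)
obs 7: x=2 → posterior Dirichlet(11/4, 8/5, 4, 14/3, 7)
obs 8: x=0 → posterior Dirichlet(15/4, 8/5, 4, 14/3, 7)
obs 9: x=2 → posterior Dirichlet(15/4, 8/5, 5, 14/3, 7)
obs 10: x=1 → posterior Dirichlet(15/4, 13/5, 5, 14/3, 7)

280/1381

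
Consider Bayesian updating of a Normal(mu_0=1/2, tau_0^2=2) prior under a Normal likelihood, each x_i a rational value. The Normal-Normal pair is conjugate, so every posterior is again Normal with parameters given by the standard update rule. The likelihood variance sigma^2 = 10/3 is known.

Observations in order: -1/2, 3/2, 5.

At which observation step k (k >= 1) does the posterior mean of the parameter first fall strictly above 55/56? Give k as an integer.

obs 1: x=-1/2 → posterior Normal(1/8, 5/4)
obs 2: x=3/2 → posterior Normal(1/2, 10/11)
obs 3: x=5 → posterior Normal(41/28, 5/7)

k = 3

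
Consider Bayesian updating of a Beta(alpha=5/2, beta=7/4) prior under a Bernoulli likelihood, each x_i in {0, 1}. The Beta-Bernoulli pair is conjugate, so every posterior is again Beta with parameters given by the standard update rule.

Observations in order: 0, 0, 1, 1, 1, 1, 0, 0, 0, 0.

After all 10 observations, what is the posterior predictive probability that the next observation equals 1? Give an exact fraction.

26/57

obs 1: x=0 → posterior Beta(5/2, 11/4)
obs 2: x=0 → posterior Beta(5/2, 15/4)
obs 3: x=1 → posterior Beta(7/2, 15/4)
obs 4: x=1 → posterior Beta(9/2, 15/4)
obs 5: x=1 → posterior Beta(11/2, 15/4)
obs 6: x=1 → posterior Beta(13/2, 15/4)
obs 7: x=0 → posterior Beta(13/2, 19/4)
obs 8: x=0 → posterior Beta(13/2, 23/4)
obs 9: x=0 → posterior Beta(13/2, 27/4)
obs 10: x=0 → posterior Beta(13/2, 31/4)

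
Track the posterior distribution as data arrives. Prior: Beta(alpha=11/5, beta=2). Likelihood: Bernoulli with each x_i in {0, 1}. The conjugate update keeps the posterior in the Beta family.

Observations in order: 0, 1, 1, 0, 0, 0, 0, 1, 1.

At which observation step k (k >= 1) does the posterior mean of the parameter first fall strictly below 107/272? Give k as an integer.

obs 1: x=0 → posterior Beta(11/5, 3)
obs 2: x=1 → posterior Beta(16/5, 3)
obs 3: x=1 → posterior Beta(21/5, 3)
obs 4: x=0 → posterior Beta(21/5, 4)
obs 5: x=0 → posterior Beta(21/5, 5)
obs 6: x=0 → posterior Beta(21/5, 6)
obs 7: x=0 → posterior Beta(21/5, 7)
obs 8: x=1 → posterior Beta(26/5, 7)
obs 9: x=1 → posterior Beta(31/5, 7)

k = 7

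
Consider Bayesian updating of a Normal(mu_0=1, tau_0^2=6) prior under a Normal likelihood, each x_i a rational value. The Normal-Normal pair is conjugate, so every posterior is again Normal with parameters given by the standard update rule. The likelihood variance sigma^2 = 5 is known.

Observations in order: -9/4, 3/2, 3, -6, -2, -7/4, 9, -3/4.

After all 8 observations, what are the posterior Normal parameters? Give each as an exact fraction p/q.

obs 1: x=-9/4 → posterior Normal(-17/22, 30/11)
obs 2: x=3/2 → posterior Normal(1/34, 30/17)
obs 3: x=3 → posterior Normal(37/46, 30/23)
obs 4: x=-6 → posterior Normal(-35/58, 30/29)
obs 5: x=-2 → posterior Normal(-59/70, 6/7)
obs 6: x=-7/4 → posterior Normal(-40/41, 30/41)
obs 7: x=9 → posterior Normal(14/47, 30/47)
obs 8: x=-3/4 → posterior Normal(19/106, 30/53)

mu_0=19/106, tau_0^2=30/53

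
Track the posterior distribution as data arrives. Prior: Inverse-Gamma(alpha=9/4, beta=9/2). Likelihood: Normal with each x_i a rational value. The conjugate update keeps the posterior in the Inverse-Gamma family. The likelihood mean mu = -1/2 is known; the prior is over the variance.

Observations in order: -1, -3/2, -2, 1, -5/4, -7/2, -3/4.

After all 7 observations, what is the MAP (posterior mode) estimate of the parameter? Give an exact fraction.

obs 1: x=-1 → posterior Inverse-Gamma(11/4, 37/8)
obs 2: x=-3/2 → posterior Inverse-Gamma(13/4, 41/8)
obs 3: x=-2 → posterior Inverse-Gamma(15/4, 25/4)
obs 4: x=1 → posterior Inverse-Gamma(17/4, 59/8)
obs 5: x=-5/4 → posterior Inverse-Gamma(19/4, 245/32)
obs 6: x=-7/2 → posterior Inverse-Gamma(21/4, 389/32)
obs 7: x=-3/4 → posterior Inverse-Gamma(23/4, 195/16)

65/36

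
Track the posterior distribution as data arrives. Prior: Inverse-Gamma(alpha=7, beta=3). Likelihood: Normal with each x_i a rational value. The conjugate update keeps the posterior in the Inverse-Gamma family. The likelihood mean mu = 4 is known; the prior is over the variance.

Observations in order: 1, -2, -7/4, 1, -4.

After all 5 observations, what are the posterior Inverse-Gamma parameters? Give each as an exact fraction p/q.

alpha=19/2, beta=2513/32

obs 1: x=1 → posterior Inverse-Gamma(15/2, 15/2)
obs 2: x=-2 → posterior Inverse-Gamma(8, 51/2)
obs 3: x=-7/4 → posterior Inverse-Gamma(17/2, 1345/32)
obs 4: x=1 → posterior Inverse-Gamma(9, 1489/32)
obs 5: x=-4 → posterior Inverse-Gamma(19/2, 2513/32)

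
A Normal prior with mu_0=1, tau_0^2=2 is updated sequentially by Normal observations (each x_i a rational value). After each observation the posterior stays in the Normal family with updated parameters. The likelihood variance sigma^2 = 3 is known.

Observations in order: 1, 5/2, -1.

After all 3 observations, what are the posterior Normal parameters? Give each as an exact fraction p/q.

mu_0=8/9, tau_0^2=2/3

obs 1: x=1 → posterior Normal(1, 6/5)
obs 2: x=5/2 → posterior Normal(10/7, 6/7)
obs 3: x=-1 → posterior Normal(8/9, 2/3)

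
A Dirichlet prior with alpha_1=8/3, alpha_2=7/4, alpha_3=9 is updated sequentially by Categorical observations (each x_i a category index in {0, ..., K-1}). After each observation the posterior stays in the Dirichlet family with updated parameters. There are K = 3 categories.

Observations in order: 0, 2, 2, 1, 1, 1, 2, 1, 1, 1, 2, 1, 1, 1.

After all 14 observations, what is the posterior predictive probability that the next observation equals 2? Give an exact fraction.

obs 1: x=0 → posterior Dirichlet(11/3, 7/4, 9)
obs 2: x=2 → posterior Dirichlet(11/3, 7/4, 10)
obs 3: x=2 → posterior Dirichlet(11/3, 7/4, 11)
obs 4: x=1 → posterior Dirichlet(11/3, 11/4, 11)
obs 5: x=1 → posterior Dirichlet(11/3, 15/4, 11)
obs 6: x=1 → posterior Dirichlet(11/3, 19/4, 11)
obs 7: x=2 → posterior Dirichlet(11/3, 19/4, 12)
obs 8: x=1 → posterior Dirichlet(11/3, 23/4, 12)
obs 9: x=1 → posterior Dirichlet(11/3, 27/4, 12)
obs 10: x=1 → posterior Dirichlet(11/3, 31/4, 12)
obs 11: x=2 → posterior Dirichlet(11/3, 31/4, 13)
obs 12: x=1 → posterior Dirichlet(11/3, 35/4, 13)
obs 13: x=1 → posterior Dirichlet(11/3, 39/4, 13)
obs 14: x=1 → posterior Dirichlet(11/3, 43/4, 13)

156/329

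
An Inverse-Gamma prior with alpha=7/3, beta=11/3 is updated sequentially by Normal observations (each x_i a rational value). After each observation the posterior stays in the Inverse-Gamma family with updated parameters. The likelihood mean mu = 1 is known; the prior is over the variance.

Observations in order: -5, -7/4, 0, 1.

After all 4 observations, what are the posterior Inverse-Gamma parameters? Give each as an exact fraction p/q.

obs 1: x=-5 → posterior Inverse-Gamma(17/6, 65/3)
obs 2: x=-7/4 → posterior Inverse-Gamma(10/3, 2443/96)
obs 3: x=0 → posterior Inverse-Gamma(23/6, 2491/96)
obs 4: x=1 → posterior Inverse-Gamma(13/3, 2491/96)

alpha=13/3, beta=2491/96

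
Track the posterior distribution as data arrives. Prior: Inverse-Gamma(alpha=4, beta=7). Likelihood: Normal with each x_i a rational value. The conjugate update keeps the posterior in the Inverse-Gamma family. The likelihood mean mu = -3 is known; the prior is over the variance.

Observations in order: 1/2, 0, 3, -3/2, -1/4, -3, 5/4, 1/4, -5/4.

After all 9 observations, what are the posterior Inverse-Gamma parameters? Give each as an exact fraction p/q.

obs 1: x=1/2 → posterior Inverse-Gamma(9/2, 105/8)
obs 2: x=0 → posterior Inverse-Gamma(5, 141/8)
obs 3: x=3 → posterior Inverse-Gamma(11/2, 285/8)
obs 4: x=-3/2 → posterior Inverse-Gamma(6, 147/4)
obs 5: x=-1/4 → posterior Inverse-Gamma(13/2, 1297/32)
obs 6: x=-3 → posterior Inverse-Gamma(7, 1297/32)
obs 7: x=5/4 → posterior Inverse-Gamma(15/2, 793/16)
obs 8: x=1/4 → posterior Inverse-Gamma(8, 1755/32)
obs 9: x=-5/4 → posterior Inverse-Gamma(17/2, 451/8)

alpha=17/2, beta=451/8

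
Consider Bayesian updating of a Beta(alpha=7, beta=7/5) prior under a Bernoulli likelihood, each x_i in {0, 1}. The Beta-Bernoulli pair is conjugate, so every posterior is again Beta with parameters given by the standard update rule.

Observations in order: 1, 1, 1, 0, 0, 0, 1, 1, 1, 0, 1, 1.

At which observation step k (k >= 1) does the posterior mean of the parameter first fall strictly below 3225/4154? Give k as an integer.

k = 5

obs 1: x=1 → posterior Beta(8, 7/5)
obs 2: x=1 → posterior Beta(9, 7/5)
obs 3: x=1 → posterior Beta(10, 7/5)
obs 4: x=0 → posterior Beta(10, 12/5)
obs 5: x=0 → posterior Beta(10, 17/5)
obs 6: x=0 → posterior Beta(10, 22/5)
obs 7: x=1 → posterior Beta(11, 22/5)
obs 8: x=1 → posterior Beta(12, 22/5)
obs 9: x=1 → posterior Beta(13, 22/5)
obs 10: x=0 → posterior Beta(13, 27/5)
obs 11: x=1 → posterior Beta(14, 27/5)
obs 12: x=1 → posterior Beta(15, 27/5)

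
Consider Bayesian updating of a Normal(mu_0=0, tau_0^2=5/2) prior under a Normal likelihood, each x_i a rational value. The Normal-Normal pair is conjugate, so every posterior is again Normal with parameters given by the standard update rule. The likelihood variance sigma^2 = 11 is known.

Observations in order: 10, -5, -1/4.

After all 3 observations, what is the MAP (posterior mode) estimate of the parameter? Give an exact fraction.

obs 1: x=10 → posterior Normal(50/27, 55/27)
obs 2: x=-5 → posterior Normal(25/32, 55/32)
obs 3: x=-1/4 → posterior Normal(95/148, 55/37)

95/148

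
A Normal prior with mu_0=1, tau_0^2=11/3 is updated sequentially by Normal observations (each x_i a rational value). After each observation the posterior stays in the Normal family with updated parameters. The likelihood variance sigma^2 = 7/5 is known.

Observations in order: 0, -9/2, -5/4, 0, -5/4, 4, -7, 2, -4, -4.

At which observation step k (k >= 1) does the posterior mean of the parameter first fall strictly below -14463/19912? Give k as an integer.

k = 2

obs 1: x=0 → posterior Normal(21/76, 77/76)
obs 2: x=-9/2 → posterior Normal(-453/262, 77/131)
obs 3: x=-5/4 → posterior Normal(-1181/744, 77/186)
obs 4: x=0 → posterior Normal(-1181/964, 77/241)
obs 5: x=-5/4 → posterior Normal(-91/74, 77/296)
obs 6: x=4 → posterior Normal(-16/39, 77/351)
obs 7: x=-7 → posterior Normal(-529/406, 11/58)
obs 8: x=2 → posterior Normal(-419/461, 77/461)
obs 9: x=-4 → posterior Normal(-213/172, 77/516)
obs 10: x=-4 → posterior Normal(-859/571, 77/571)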